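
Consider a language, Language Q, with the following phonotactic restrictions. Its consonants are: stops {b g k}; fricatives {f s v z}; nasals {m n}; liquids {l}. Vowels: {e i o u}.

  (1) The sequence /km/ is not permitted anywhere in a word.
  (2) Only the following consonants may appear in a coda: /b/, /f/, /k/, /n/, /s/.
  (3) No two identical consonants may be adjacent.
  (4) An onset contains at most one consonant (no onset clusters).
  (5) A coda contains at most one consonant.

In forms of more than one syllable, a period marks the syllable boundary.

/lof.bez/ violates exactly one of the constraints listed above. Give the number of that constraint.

2

/lof.bez/: syllable 2 coda contains /z/, which is not a licensed coda consonant.
This is a violation of constraint 2: "Only the following consonants may appear in a coda: /b/, /f/, /k/, /n/, /s/."
The remaining constraints (1, 3, 4, 5) are satisfied.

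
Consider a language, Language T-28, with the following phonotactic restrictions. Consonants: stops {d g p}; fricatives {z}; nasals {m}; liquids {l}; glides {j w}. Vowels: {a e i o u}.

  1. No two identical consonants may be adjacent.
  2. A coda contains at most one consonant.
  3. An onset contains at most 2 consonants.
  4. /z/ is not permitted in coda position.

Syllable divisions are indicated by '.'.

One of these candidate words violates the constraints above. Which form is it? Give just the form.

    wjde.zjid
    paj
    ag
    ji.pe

wjde.zjid

wjde.zjid — violates constraint 3: syllable 1 onset /wjd/ has 3 consonants (> 2) → not permitted
paj — σ1 onset /p/, coda /j/ ok → permitted
ag — σ1 onset /∅/, coda /g/ ok → permitted
ji.pe — σ1 onset /j/, coda /∅/ ok; σ2 onset /p/, coda /∅/ ok → permitted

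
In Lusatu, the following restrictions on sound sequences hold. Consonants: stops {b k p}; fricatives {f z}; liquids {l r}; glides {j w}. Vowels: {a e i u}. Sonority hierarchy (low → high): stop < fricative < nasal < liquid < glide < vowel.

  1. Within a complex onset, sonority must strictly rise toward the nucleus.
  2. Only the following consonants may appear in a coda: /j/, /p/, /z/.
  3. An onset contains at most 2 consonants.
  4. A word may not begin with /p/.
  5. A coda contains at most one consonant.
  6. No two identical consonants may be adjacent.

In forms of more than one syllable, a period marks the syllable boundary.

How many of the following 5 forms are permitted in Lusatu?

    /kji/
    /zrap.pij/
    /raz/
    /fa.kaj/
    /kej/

/kji/ — σ1 onset /kj/ (1→5 rises), coda /∅/ ok → permitted
/zrap.pij/ — violates constraint 6: adjacent identical consonants /pp/ → not permitted
/raz/ — σ1 onset /r/, coda /z/ ok → permitted
/fa.kaj/ — σ1 onset /f/, coda /∅/ ok; σ2 onset /k/, coda /j/ ok → permitted
/kej/ — σ1 onset /k/, coda /j/ ok → permitted
Permitted: /kji/, /raz/, /fa.kaj/, /kej/ → 4.

4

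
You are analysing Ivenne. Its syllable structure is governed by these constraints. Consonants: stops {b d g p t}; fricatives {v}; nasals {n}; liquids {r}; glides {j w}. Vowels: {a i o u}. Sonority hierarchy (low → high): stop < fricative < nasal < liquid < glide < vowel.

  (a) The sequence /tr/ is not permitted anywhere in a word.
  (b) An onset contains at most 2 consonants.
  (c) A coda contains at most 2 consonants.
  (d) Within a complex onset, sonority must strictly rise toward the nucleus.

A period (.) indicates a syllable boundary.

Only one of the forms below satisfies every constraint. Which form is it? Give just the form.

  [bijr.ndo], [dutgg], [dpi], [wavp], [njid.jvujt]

[wavp]

[bijr.ndo] — violates constraint (d): syllable 2 onset /nd/: /n/ (nasal, 3) → /d/ (stop, 1) does not rise → phonotactically illegal
[dutgg] — violates constraint (c): syllable 1 coda /tgg/ has 3 consonants (> 2) → phonotactically illegal
[dpi] — violates constraint (d): syllable 1 onset /dp/: /d/ (stop, 1) → /p/ (stop, 1) does not rise → phonotactically illegal
[wavp] — σ1 onset /w/, coda /vp/ (2C) ok → phonotactically legal
[njid.jvujt] — violates constraint (d): syllable 2 onset /jv/: /j/ (glide, 5) → /v/ (fricative, 2) does not rise → phonotactically illegal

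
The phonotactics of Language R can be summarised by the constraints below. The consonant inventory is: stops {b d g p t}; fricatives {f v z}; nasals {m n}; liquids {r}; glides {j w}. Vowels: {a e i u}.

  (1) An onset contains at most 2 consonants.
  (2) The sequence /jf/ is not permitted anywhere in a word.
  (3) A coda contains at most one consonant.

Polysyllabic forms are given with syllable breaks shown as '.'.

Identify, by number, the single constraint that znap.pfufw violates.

3

znap.pfufw: syllable 2 coda /fw/ has 2 consonants (> 1).
This is a violation of constraint 3: "A coda contains at most one consonant."
The remaining constraints (1, 2) are satisfied.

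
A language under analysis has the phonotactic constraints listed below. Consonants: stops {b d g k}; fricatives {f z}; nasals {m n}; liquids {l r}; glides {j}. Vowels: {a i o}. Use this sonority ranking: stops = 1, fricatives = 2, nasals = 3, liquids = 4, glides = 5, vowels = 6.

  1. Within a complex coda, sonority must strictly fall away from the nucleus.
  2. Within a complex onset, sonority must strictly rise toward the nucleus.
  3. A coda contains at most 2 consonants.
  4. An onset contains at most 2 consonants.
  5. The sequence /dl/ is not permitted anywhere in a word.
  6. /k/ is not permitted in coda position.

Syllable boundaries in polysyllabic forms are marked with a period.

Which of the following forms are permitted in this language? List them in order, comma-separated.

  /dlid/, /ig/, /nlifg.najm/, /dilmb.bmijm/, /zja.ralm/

/ig/, /nlifg.najm/, /zja.ralm/

/dlid/ — violates constraint 5: contains banned sequence /dl/ → not permitted
/ig/ — σ1 onset /∅/, coda /g/ ok → permitted
/nlifg.najm/ — σ1 onset /nl/ (3→4 rises), coda /fg/ (2→1 falls) ok; σ2 onset /n/, coda /jm/ (5→3 falls) ok → permitted
/dilmb.bmijm/ — violates constraint 3: syllable 1 coda /lmb/ has 3 consonants (> 2) → not permitted
/zja.ralm/ — σ1 onset /zj/ (2→5 rises), coda /∅/ ok; σ2 onset /r/, coda /lm/ (4→3 falls) ok → permitted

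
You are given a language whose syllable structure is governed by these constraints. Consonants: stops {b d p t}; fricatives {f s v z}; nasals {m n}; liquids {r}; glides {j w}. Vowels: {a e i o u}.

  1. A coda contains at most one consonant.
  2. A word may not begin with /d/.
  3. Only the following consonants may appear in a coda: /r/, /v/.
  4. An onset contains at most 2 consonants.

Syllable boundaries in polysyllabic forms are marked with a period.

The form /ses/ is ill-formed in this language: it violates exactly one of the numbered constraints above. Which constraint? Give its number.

3

/ses/: syllable 1 coda contains /s/, which is not a licensed coda consonant.
This is a violation of constraint 3: "Only the following consonants may appear in a coda: /r/, /v/."
The remaining constraints (1, 2, 4) are satisfied.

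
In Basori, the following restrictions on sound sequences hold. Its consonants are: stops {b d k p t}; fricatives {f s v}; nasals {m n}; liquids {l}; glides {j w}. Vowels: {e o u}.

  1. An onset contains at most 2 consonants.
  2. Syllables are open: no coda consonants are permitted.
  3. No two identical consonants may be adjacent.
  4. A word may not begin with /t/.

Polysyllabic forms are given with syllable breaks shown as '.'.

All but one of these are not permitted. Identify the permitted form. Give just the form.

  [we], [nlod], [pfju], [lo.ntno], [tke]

[we] — σ1 onset /w/, coda /∅/ ok → permitted
[nlod] — violates constraint 2: syllable 1 coda /d/ has 1 consonant (> 0) → not permitted
[pfju] — violates constraint 1: syllable 1 onset /pfj/ has 3 consonants (> 2) → not permitted
[lo.ntno] — violates constraint 1: syllable 2 onset /ntn/ has 3 consonants (> 2) → not permitted
[tke] — violates constraint 4: word begins with /t/ → not permitted

[we]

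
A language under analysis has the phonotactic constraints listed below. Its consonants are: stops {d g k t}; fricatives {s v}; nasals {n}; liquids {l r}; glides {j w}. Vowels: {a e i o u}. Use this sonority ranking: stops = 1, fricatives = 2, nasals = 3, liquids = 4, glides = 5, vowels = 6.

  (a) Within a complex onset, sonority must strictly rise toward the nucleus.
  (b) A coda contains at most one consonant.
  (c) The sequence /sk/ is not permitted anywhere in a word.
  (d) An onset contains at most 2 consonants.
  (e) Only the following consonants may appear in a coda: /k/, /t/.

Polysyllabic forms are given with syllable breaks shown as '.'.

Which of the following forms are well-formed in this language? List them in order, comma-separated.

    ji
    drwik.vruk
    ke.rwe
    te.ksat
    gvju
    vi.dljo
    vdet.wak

ji — σ1 onset /j/, coda /∅/ ok → well-formed
drwik.vruk — violates constraint (d): syllable 1 onset /drw/ has 3 consonants (> 2) → ill-formed
ke.rwe — σ1 onset /k/, coda /∅/ ok; σ2 onset /rw/ (4→5 rises), coda /∅/ ok → well-formed
te.ksat — σ1 onset /t/, coda /∅/ ok; σ2 onset /ks/ (1→2 rises), coda /t/ ok → well-formed
gvju — violates constraint (d): syllable 1 onset /gvj/ has 3 consonants (> 2) → ill-formed
vi.dljo — violates constraint (d): syllable 2 onset /dlj/ has 3 consonants (> 2) → ill-formed
vdet.wak — violates constraint (a): syllable 1 onset /vd/: /v/ (fricative, 2) → /d/ (stop, 1) does not rise → ill-formed

ji, ke.rwe, te.ksat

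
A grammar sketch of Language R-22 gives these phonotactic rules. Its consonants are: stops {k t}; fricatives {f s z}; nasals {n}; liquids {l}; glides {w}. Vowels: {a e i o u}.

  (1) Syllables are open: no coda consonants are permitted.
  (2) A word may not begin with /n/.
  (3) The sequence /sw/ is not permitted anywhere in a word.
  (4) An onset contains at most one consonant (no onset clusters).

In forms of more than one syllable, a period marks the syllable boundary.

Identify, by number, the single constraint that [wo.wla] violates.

4

[wo.wla]: syllable 2 onset /wl/ has 2 consonants (> 1).
This is a violation of constraint 4: "An onset contains at most one consonant (no onset clusters)."
The remaining constraints (1, 2, 3) are satisfied.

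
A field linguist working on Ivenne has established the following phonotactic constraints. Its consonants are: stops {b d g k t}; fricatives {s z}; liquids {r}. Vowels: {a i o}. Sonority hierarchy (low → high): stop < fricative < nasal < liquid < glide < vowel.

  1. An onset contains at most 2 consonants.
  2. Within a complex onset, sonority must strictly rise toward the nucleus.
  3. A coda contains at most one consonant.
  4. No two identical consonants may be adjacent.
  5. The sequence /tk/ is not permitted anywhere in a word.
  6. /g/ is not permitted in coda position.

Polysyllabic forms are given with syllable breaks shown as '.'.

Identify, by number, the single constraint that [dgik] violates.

2

[dgik]: syllable 1 onset /dg/: /d/ (stop, 1) → /g/ (stop, 1) does not rise.
This is a violation of constraint 2: "Within a complex onset, sonority must strictly rise toward the nucleus."
The remaining constraints (1, 3, 4, 5, 6) are satisfied.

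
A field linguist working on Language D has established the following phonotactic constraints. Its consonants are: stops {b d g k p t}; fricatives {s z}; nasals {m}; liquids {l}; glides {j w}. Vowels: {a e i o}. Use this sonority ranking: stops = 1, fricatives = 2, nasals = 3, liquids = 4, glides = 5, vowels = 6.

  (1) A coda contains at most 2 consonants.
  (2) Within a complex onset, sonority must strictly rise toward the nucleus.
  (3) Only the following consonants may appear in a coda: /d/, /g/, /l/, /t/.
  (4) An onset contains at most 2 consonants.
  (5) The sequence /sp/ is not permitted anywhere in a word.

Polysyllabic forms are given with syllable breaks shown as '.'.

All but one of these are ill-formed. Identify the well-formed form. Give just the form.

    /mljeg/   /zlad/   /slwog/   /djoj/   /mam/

/mljeg/ — violates constraint 4: syllable 1 onset /mlj/ has 3 consonants (> 2) → ill-formed
/zlad/ — σ1 onset /zl/ (2→4 rises), coda /d/ ok → well-formed
/slwog/ — violates constraint 4: syllable 1 onset /slw/ has 3 consonants (> 2) → ill-formed
/djoj/ — violates constraint 3: syllable 1 coda contains /j/, which is not a licensed coda consonant → ill-formed
/mam/ — violates constraint 3: syllable 1 coda contains /m/, which is not a licensed coda consonant → ill-formed

/zlad/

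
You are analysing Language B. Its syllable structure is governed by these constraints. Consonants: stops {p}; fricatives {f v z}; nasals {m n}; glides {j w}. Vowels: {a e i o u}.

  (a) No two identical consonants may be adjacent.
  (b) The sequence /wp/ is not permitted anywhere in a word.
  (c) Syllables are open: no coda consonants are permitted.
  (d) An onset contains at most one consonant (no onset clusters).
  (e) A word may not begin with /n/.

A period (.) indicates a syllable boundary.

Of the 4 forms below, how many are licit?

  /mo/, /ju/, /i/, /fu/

/mo/ — σ1 onset /m/, coda /∅/ ok → licit
/ju/ — σ1 onset /j/, coda /∅/ ok → licit
/i/ — σ1 onset /∅/, coda /∅/ ok → licit
/fu/ — σ1 onset /f/, coda /∅/ ok → licit
Licit: /mo/, /ju/, /i/, /fu/ → 4.

4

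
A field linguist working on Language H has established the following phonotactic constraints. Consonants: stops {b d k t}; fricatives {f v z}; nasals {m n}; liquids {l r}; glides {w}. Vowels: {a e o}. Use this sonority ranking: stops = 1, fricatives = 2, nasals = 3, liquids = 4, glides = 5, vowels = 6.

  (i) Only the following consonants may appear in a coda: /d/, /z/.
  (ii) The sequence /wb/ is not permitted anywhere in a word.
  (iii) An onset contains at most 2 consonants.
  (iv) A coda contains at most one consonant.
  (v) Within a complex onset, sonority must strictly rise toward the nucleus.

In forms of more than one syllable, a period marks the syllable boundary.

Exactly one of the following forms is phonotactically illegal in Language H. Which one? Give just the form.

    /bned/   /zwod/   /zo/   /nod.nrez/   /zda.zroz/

/zda.zroz/

/bned/ — σ1 onset /bn/ (1→3 rises), coda /d/ ok → phonotactically legal
/zwod/ — σ1 onset /zw/ (2→5 rises), coda /d/ ok → phonotactically legal
/zo/ — σ1 onset /z/, coda /∅/ ok → phonotactically legal
/nod.nrez/ — σ1 onset /n/, coda /d/ ok; σ2 onset /nr/ (3→4 rises), coda /z/ ok → phonotactically legal
/zda.zroz/ — violates constraint (v): syllable 1 onset /zd/: /z/ (fricative, 2) → /d/ (stop, 1) does not rise → phonotactically illegal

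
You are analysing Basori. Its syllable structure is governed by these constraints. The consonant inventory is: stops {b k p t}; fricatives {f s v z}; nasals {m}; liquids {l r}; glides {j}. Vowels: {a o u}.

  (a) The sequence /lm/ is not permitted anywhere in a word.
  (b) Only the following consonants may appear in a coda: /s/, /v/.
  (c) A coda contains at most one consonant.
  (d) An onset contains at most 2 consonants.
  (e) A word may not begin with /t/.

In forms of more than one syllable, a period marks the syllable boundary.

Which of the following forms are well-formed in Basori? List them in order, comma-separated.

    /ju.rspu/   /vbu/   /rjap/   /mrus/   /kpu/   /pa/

/vbu/, /mrus/, /kpu/, /pa/

/ju.rspu/ — violates constraint (d): syllable 2 onset /rsp/ has 3 consonants (> 2) → ill-formed
/vbu/ — σ1 onset /vb/ (2C), coda /∅/ ok → well-formed
/rjap/ — violates constraint (b): syllable 1 coda contains /p/, which is not a licensed coda consonant → ill-formed
/mrus/ — σ1 onset /mr/ (2C), coda /s/ ok → well-formed
/kpu/ — σ1 onset /kp/ (2C), coda /∅/ ok → well-formed
/pa/ — σ1 onset /p/, coda /∅/ ok → well-formed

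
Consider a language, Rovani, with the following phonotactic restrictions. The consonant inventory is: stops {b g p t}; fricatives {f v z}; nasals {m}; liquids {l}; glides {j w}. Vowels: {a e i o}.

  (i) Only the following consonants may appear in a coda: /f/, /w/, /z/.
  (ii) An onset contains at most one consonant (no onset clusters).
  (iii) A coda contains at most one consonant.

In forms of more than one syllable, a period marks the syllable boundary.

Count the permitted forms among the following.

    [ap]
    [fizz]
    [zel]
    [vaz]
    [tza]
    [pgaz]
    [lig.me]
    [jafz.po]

[ap] — violates constraint (i): syllable 1 coda contains /p/, which is not a licensed coda consonant → not permitted
[fizz] — violates constraint (iii): syllable 1 coda /zz/ has 2 consonants (> 1) → not permitted
[zel] — violates constraint (i): syllable 1 coda contains /l/, which is not a licensed coda consonant → not permitted
[vaz] — σ1 onset /v/, coda /z/ ok → permitted
[tza] — violates constraint (ii): syllable 1 onset /tz/ has 2 consonants (> 1) → not permitted
[pgaz] — violates constraint (ii): syllable 1 onset /pg/ has 2 consonants (> 1) → not permitted
[lig.me] — violates constraint (i): syllable 1 coda contains /g/, which is not a licensed coda consonant → not permitted
[jafz.po] — violates constraint (iii): syllable 1 coda /fz/ has 2 consonants (> 1) → not permitted
Permitted: [vaz] → 1.

1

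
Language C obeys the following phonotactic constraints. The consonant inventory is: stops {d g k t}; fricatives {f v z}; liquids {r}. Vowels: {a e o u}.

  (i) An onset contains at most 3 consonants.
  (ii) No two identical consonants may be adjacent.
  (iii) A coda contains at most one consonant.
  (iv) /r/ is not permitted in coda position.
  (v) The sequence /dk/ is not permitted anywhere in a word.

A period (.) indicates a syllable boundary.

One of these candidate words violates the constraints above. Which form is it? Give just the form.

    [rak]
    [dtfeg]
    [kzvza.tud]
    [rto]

[rak] — σ1 onset /r/, coda /k/ ok → well-formed
[dtfeg] — σ1 onset /dtf/ (3C), coda /g/ ok → well-formed
[kzvza.tud] — violates constraint (i): syllable 1 onset /kzvz/ has 4 consonants (> 3) → ill-formed
[rto] — σ1 onset /rt/ (2C), coda /∅/ ok → well-formed

[kzvza.tud]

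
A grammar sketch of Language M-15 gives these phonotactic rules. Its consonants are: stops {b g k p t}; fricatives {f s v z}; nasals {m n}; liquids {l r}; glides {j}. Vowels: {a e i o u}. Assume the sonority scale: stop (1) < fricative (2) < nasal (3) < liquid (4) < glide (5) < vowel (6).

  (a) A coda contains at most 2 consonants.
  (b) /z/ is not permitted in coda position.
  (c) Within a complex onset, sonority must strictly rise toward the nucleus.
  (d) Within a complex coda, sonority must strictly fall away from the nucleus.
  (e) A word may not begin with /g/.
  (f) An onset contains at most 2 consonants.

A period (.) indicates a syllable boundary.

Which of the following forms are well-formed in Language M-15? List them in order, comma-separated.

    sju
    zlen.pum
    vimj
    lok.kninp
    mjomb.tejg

sju — σ1 onset /sj/ (2→5 rises), coda /∅/ ok → well-formed
zlen.pum — σ1 onset /zl/ (2→4 rises), coda /n/ ok; σ2 onset /p/, coda /m/ ok → well-formed
vimj — violates constraint (d): syllable 1 coda /mj/: /m/ (nasal, 3) → /j/ (glide, 5) does not fall → ill-formed
lok.kninp — σ1 onset /l/, coda /k/ ok; σ2 onset /kn/ (1→3 rises), coda /np/ (3→1 falls) ok → well-formed
mjomb.tejg — σ1 onset /mj/ (3→5 rises), coda /mb/ (3→1 falls) ok; σ2 onset /t/, coda /jg/ (5→1 falls) ok → well-formed

sju, zlen.pum, lok.kninp, mjomb.tejg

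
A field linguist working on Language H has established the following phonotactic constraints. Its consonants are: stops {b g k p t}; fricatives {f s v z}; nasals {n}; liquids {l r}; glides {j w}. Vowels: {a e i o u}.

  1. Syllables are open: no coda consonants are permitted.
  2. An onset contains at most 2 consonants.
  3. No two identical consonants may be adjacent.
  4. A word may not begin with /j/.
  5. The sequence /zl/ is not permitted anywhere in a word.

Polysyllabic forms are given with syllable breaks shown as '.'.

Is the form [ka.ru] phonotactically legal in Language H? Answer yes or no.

yes

[ka.ru] — σ1 onset /k/, coda /∅/ ok; σ2 onset /r/, coda /∅/ ok → phonotactically legal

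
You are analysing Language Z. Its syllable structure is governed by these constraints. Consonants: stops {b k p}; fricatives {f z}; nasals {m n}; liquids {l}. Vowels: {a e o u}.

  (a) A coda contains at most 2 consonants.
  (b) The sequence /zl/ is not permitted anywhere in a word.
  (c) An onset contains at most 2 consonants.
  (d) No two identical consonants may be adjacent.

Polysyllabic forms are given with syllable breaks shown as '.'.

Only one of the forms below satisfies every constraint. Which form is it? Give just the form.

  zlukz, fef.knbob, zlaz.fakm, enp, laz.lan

enp

zlukz — violates constraint (b): contains banned sequence /zl/ → not permitted
fef.knbob — violates constraint (c): syllable 2 onset /knb/ has 3 consonants (> 2) → not permitted
zlaz.fakm — violates constraint (b): contains banned sequence /zl/ → not permitted
enp — σ1 onset /∅/, coda /np/ (2C) ok → permitted
laz.lan — violates constraint (b): contains banned sequence /zl/ → not permitted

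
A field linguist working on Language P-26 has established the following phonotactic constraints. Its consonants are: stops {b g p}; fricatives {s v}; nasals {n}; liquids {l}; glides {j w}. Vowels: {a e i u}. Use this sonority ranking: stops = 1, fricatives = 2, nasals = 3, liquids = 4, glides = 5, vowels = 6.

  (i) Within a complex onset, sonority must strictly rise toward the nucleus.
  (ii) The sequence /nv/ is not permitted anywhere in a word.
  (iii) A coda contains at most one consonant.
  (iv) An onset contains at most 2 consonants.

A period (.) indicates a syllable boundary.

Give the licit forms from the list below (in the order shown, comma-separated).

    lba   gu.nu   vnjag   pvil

gu.nu, pvil

lba — violates constraint (i): syllable 1 onset /lb/: /l/ (liquid, 4) → /b/ (stop, 1) does not rise → illicit
gu.nu — σ1 onset /g/, coda /∅/ ok; σ2 onset /n/, coda /∅/ ok → licit
vnjag — violates constraint (iv): syllable 1 onset /vnj/ has 3 consonants (> 2) → illicit
pvil — σ1 onset /pv/ (1→2 rises), coda /l/ ok → licit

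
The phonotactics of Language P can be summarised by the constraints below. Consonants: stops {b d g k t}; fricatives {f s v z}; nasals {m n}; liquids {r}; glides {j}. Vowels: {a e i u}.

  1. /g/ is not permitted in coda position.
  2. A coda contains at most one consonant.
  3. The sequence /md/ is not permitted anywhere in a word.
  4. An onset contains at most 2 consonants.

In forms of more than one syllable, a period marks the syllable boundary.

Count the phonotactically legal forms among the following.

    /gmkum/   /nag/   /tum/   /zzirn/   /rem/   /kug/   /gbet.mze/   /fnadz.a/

/gmkum/ — violates constraint 4: syllable 1 onset /gmk/ has 3 consonants (> 2) → phonotactically illegal
/nag/ — violates constraint 1: syllable 1 coda contains /g/ → phonotactically illegal
/tum/ — σ1 onset /t/, coda /m/ ok → phonotactically legal
/zzirn/ — violates constraint 2: syllable 1 coda /rn/ has 2 consonants (> 1) → phonotactically illegal
/rem/ — σ1 onset /r/, coda /m/ ok → phonotactically legal
/kug/ — violates constraint 1: syllable 1 coda contains /g/ → phonotactically illegal
/gbet.mze/ — σ1 onset /gb/ (2C), coda /t/ ok; σ2 onset /mz/ (2C), coda /∅/ ok → phonotactically legal
/fnadz.a/ — violates constraint 2: syllable 1 coda /dz/ has 2 consonants (> 1) → phonotactically illegal
Phonotactically legal: /tum/, /rem/, /gbet.mze/ → 3.

3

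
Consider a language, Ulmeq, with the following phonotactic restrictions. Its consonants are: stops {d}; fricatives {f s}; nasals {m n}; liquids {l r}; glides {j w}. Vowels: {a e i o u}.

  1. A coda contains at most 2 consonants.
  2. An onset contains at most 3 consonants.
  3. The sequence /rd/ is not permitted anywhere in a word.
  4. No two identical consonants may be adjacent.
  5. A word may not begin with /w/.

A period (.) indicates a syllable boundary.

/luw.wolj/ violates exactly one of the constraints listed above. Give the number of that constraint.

4

/luw.wolj/: adjacent identical consonants /ww/.
This is a violation of constraint 4: "No two identical consonants may be adjacent."
The remaining constraints (1, 2, 3, 5) are satisfied.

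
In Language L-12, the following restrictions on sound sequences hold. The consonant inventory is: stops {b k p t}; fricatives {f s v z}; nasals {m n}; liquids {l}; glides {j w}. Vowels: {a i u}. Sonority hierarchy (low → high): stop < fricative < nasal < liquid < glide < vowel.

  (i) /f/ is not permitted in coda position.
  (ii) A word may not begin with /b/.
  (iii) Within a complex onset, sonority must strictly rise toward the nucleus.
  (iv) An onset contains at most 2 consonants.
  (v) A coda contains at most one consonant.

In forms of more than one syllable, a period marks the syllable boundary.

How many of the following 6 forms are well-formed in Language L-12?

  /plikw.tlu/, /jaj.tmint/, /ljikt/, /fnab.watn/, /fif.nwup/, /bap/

0

/plikw.tlu/ — violates constraint (v): syllable 1 coda /kw/ has 2 consonants (> 1) → ill-formed
/jaj.tmint/ — violates constraint (v): syllable 2 coda /nt/ has 2 consonants (> 1) → ill-formed
/ljikt/ — violates constraint (v): syllable 1 coda /kt/ has 2 consonants (> 1) → ill-formed
/fnab.watn/ — violates constraint (v): syllable 2 coda /tn/ has 2 consonants (> 1) → ill-formed
/fif.nwup/ — violates constraint (i): syllable 1 coda contains /f/ → ill-formed
/bap/ — violates constraint (ii): word begins with /b/ → ill-formed
No form is well-formed → 0.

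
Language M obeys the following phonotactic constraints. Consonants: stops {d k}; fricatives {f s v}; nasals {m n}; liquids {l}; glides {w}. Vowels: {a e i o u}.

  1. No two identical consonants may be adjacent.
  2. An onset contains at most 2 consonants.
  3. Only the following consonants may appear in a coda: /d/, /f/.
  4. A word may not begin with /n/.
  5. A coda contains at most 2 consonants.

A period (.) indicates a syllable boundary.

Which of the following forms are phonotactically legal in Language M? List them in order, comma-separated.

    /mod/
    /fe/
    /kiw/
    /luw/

/mod/ — σ1 onset /m/, coda /d/ ok → phonotactically legal
/fe/ — σ1 onset /f/, coda /∅/ ok → phonotactically legal
/kiw/ — violates constraint 3: syllable 1 coda contains /w/, which is not a licensed coda consonant → phonotactically illegal
/luw/ — violates constraint 3: syllable 1 coda contains /w/, which is not a licensed coda consonant → phonotactically illegal

/mod/, /fe/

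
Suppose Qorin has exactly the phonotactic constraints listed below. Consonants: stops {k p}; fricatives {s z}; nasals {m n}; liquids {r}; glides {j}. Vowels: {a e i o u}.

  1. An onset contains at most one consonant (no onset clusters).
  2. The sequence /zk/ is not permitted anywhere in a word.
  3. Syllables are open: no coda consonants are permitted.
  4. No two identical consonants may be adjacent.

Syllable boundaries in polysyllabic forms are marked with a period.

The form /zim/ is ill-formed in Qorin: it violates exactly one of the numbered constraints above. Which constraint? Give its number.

3

/zim/: syllable 1 coda /m/ has 1 consonant (> 0).
This is a violation of constraint 3: "Syllables are open: no coda consonants are permitted."
The remaining constraints (1, 2, 4) are satisfied.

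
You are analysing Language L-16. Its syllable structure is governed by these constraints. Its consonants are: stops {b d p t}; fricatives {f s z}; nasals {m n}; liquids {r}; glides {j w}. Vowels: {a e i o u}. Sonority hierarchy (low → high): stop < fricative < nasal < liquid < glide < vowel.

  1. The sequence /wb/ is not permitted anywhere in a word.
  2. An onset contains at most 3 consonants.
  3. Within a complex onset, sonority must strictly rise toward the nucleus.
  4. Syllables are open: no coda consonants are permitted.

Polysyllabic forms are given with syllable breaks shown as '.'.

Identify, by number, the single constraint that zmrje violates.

zmrje: syllable 1 onset /zmrj/ has 4 consonants (> 3).
This is a violation of constraint 2: "An onset contains at most 3 consonants."
The remaining constraints (1, 3, 4) are satisfied.

2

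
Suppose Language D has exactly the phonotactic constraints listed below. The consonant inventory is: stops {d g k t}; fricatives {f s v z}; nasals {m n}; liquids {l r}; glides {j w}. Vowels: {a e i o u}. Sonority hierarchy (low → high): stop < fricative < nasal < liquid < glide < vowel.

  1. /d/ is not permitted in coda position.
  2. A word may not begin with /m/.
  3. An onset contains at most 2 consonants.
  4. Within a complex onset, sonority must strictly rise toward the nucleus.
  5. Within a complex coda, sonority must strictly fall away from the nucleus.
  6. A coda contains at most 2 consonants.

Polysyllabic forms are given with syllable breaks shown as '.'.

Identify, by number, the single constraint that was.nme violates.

4

was.nme: syllable 2 onset /nm/: /n/ (nasal, 3) → /m/ (nasal, 3) does not rise.
This is a violation of constraint 4: "Within a complex onset, sonority must strictly rise toward the nucleus."
The remaining constraints (1, 2, 3, 5, 6) are satisfied.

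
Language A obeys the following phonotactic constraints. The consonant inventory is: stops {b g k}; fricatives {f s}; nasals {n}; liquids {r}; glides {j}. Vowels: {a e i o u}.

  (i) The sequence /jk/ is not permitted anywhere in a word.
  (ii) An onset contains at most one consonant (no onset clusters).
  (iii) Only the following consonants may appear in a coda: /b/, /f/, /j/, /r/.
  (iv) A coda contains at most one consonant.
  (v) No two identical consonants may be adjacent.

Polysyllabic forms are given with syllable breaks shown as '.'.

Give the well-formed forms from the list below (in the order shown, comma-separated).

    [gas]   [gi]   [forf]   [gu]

[gi], [gu]

[gas] — violates constraint (iii): syllable 1 coda contains /s/, which is not a licensed coda consonant → ill-formed
[gi] — σ1 onset /g/, coda /∅/ ok → well-formed
[forf] — violates constraint (iv): syllable 1 coda /rf/ has 2 consonants (> 1) → ill-formed
[gu] — σ1 onset /g/, coda /∅/ ok → well-formed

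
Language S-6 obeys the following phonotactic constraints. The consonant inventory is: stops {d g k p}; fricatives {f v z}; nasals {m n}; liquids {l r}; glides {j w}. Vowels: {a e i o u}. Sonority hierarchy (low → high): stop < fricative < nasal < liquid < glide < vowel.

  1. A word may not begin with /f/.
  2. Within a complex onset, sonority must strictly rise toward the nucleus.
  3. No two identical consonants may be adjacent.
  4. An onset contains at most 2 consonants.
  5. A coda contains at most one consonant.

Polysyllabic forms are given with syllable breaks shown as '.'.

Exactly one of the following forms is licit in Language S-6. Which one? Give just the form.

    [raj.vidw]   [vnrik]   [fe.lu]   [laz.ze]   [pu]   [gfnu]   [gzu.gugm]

[raj.vidw] — violates constraint 5: syllable 2 coda /dw/ has 2 consonants (> 1) → illicit
[vnrik] — violates constraint 4: syllable 1 onset /vnr/ has 3 consonants (> 2) → illicit
[fe.lu] — violates constraint 1: word begins with /f/ → illicit
[laz.ze] — violates constraint 3: adjacent identical consonants /zz/ → illicit
[pu] — σ1 onset /p/, coda /∅/ ok → licit
[gfnu] — violates constraint 4: syllable 1 onset /gfn/ has 3 consonants (> 2) → illicit
[gzu.gugm] — violates constraint 5: syllable 2 coda /gm/ has 2 consonants (> 1) → illicit

[pu]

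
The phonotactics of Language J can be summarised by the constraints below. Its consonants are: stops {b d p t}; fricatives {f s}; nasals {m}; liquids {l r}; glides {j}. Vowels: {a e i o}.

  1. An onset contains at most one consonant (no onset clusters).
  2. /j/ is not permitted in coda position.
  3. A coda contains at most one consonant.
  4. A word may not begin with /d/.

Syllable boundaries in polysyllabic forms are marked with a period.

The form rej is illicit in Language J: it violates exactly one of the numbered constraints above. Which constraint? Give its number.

rej: syllable 1 coda contains /j/.
This is a violation of constraint 2: "/j/ is not permitted in coda position."
The remaining constraints (1, 3, 4) are satisfied.

2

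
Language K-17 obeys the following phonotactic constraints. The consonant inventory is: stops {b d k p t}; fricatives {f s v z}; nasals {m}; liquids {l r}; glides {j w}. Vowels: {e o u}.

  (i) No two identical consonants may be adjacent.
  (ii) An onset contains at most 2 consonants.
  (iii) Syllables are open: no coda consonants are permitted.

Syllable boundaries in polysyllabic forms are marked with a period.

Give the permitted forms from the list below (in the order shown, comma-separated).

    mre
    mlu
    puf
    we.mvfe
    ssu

mre, mlu

mre — σ1 onset /mr/ (2C), coda /∅/ ok → permitted
mlu — σ1 onset /ml/ (2C), coda /∅/ ok → permitted
puf — violates constraint (iii): syllable 1 coda /f/ has 1 consonant (> 0) → not permitted
we.mvfe — violates constraint (ii): syllable 2 onset /mvf/ has 3 consonants (> 2) → not permitted
ssu — violates constraint (i): adjacent identical consonants /ss/ → not permitted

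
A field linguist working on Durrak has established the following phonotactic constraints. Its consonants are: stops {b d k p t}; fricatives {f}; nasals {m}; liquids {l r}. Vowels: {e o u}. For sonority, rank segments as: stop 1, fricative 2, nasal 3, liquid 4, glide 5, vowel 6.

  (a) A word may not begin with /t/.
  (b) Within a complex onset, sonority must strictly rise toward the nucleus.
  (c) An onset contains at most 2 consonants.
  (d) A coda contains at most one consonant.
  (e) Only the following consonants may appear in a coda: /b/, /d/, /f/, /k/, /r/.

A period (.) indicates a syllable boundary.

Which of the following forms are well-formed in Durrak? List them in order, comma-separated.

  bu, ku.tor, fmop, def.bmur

bu — σ1 onset /b/, coda /∅/ ok → well-formed
ku.tor — σ1 onset /k/, coda /∅/ ok; σ2 onset /t/, coda /r/ ok → well-formed
fmop — violates constraint (e): syllable 1 coda contains /p/, which is not a licensed coda consonant → ill-formed
def.bmur — σ1 onset /d/, coda /f/ ok; σ2 onset /bm/ (1→3 rises), coda /r/ ok → well-formed

bu, ku.tor, def.bmur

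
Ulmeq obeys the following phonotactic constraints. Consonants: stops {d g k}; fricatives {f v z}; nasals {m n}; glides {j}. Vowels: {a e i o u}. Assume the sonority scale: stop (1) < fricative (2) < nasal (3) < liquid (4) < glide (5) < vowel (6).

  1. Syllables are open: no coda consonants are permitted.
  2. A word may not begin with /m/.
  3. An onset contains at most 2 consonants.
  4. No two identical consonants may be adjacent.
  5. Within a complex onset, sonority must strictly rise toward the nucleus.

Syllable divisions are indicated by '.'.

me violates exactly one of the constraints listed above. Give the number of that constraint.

2

me: word begins with /m/.
This is a violation of constraint 2: "A word may not begin with /m/."
The remaining constraints (1, 3, 4, 5) are satisfied.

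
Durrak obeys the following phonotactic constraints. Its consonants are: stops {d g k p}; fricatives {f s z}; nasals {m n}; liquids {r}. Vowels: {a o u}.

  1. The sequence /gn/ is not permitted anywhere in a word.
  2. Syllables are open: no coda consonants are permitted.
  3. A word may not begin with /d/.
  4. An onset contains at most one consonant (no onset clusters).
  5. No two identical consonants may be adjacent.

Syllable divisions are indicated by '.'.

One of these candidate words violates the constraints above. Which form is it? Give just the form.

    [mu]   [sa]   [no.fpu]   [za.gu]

[no.fpu]

[mu] — σ1 onset /m/, coda /∅/ ok → well-formed
[sa] — σ1 onset /s/, coda /∅/ ok → well-formed
[no.fpu] — violates constraint 4: syllable 2 onset /fp/ has 2 consonants (> 1) → ill-formed
[za.gu] — σ1 onset /z/, coda /∅/ ok; σ2 onset /g/, coda /∅/ ok → well-formed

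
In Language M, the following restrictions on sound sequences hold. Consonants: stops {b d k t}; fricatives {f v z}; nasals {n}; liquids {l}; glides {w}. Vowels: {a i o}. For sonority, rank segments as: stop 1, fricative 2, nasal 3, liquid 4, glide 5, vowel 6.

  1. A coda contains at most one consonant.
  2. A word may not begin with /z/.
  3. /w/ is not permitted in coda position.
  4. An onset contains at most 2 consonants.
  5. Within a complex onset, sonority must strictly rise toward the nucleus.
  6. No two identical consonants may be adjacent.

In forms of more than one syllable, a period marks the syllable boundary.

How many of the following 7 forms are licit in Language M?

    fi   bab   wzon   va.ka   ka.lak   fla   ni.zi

6

fi — σ1 onset /f/, coda /∅/ ok → licit
bab — σ1 onset /b/, coda /b/ ok → licit
wzon — violates constraint 5: syllable 1 onset /wz/: /w/ (glide, 5) → /z/ (fricative, 2) does not rise → illicit
va.ka — σ1 onset /v/, coda /∅/ ok; σ2 onset /k/, coda /∅/ ok → licit
ka.lak — σ1 onset /k/, coda /∅/ ok; σ2 onset /l/, coda /k/ ok → licit
fla — σ1 onset /fl/ (2→4 rises), coda /∅/ ok → licit
ni.zi — σ1 onset /n/, coda /∅/ ok; σ2 onset /z/, coda /∅/ ok → licit
Licit: fi, bab, va.ka, ka.lak, fla, ni.zi → 6.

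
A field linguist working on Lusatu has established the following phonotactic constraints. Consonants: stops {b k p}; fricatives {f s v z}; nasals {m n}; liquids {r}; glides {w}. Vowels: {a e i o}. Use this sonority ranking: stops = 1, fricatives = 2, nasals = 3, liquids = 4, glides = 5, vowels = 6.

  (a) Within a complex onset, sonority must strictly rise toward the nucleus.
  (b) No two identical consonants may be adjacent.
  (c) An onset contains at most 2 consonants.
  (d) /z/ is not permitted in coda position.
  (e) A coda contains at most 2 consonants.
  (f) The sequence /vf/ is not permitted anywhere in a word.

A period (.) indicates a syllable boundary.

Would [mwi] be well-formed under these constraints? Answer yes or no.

yes

[mwi] — σ1 onset /mw/ (3→5 rises), coda /∅/ ok → well-formed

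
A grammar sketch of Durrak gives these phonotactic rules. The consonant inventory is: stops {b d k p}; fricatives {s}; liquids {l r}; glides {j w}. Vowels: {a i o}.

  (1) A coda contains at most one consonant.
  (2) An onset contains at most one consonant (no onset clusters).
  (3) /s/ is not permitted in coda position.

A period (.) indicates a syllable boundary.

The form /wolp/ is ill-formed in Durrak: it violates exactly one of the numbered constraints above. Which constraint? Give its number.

/wolp/: syllable 1 coda /lp/ has 2 consonants (> 1).
This is a violation of constraint 1: "A coda contains at most one consonant."
The remaining constraints (2, 3) are satisfied.

1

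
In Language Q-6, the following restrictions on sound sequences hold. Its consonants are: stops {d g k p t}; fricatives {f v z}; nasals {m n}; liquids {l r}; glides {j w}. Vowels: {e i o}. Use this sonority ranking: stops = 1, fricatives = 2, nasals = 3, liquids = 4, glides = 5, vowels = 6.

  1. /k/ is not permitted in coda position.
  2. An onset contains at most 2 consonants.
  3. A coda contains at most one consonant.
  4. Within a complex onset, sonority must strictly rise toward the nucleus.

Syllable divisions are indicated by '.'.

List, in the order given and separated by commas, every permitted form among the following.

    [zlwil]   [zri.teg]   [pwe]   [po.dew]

[zri.teg], [pwe], [po.dew]

[zlwil] — violates constraint 2: syllable 1 onset /zlw/ has 3 consonants (> 2) → not permitted
[zri.teg] — σ1 onset /zr/ (2→4 rises), coda /∅/ ok; σ2 onset /t/, coda /g/ ok → permitted
[pwe] — σ1 onset /pw/ (1→5 rises), coda /∅/ ok → permitted
[po.dew] — σ1 onset /p/, coda /∅/ ok; σ2 onset /d/, coda /w/ ok → permitted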